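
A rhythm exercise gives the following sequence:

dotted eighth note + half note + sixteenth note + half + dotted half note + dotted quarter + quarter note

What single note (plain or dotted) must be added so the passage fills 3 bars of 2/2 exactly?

dotted quarter note

3 bars of 2/2 = 48 sixteenth notes.
Express everything in sixteenth notes: dotted eighth note = 3; half note = 8; sixteenth note = 1; half = 8; dotted half note = 12; dotted quarter = 6; quarter note = 4.
Altogether 3 + 8 + 1 + 8 + 12 + 6 + 4 = 42.
Remaining: 48 − 42 = 6 sixteenth notes, which is a dotted quarter note.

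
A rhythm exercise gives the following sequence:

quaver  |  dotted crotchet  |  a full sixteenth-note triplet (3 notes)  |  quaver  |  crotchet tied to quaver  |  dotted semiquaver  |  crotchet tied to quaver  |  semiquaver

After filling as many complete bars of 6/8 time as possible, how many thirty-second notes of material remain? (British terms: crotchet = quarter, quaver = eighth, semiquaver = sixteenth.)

5

One bar of 6/8 = 24 thirty-second notes.
Each duration in thirty-second notes: quaver = 4; dotted crotchet = 12; a full sixteenth-note triplet (3 notes) (three triplet sixteenths span one eighth) = 4; quaver = 4; crotchet tied to quaver (crotchet + quaver) = 12; dotted semiquaver = 3; crotchet tied to quaver (crotchet + quaver) = 12; semiquaver = 2.
Sum: 4 + 12 + 4 + 4 + 12 + 3 + 12 + 2 = 53.
53 ÷ 24 = 2 complete bars with 5 thirty-second notes remaining.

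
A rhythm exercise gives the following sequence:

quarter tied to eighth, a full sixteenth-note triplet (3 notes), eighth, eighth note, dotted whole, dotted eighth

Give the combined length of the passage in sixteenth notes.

39

Convert each value to sixteenth notes: quarter tied to eighth (quarter + eighth) = 6; a full sixteenth-note triplet (3 notes) (three triplet sixteenths span one eighth) = 2; eighth = 2; eighth note = 2; dotted whole = 24; dotted eighth = 3.
Sum: 6 + 2 + 2 + 2 + 24 + 3 = 39 sixteenth notes.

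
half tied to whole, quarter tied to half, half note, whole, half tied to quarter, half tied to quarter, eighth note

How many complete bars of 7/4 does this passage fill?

3

One bar of 7/4 = 14 eighth notes.
In eighth notes: half tied to whole (half + whole) = 12; quarter tied to half (quarter + half) = 6; half note = 4; whole = 8; half tied to quarter (half + quarter) = 6; half tied to quarter (half + quarter) = 6; eighth note = 1.
Adding: 12 + 6 + 4 + 8 + 6 + 6 + 1 = 43.
43 ÷ 14 = 3 complete bars with 1 left over.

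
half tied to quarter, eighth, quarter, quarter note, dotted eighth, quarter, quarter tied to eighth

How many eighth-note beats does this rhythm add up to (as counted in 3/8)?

17.5

One eighth-note beat = 2 sixteenth notes.
Working in sixteenth notes: half tied to quarter (half + quarter) = 12; eighth = 2; quarter = 4; quarter note = 4; dotted eighth = 3; quarter = 4; quarter tied to eighth (quarter + eighth) = 6.
Adding: 12 + 2 + 4 + 4 + 3 + 4 + 6 = 35.
35 ÷ 2 = 17.5 beats.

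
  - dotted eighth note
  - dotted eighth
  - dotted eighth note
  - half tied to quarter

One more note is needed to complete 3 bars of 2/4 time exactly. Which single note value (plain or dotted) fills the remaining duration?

3 bars of 2/4 = 24 sixteenth notes.
In sixteenth notes: dotted eighth note = 3; dotted eighth = 3; dotted eighth note = 3; half tied to quarter (half + quarter) = 12.
Adding: 3 + 3 + 3 + 12 = 21.
Remaining: 24 − 21 = 3 sixteenth notes, which is a dotted eighth note.

dotted eighth note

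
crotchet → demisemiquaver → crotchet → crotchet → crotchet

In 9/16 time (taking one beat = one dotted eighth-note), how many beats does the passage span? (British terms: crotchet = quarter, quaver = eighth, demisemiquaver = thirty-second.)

5.5

One dotted eighth-note beat = 6 thirty-second notes.
Working in thirty-second notes: crotchet = 8; demisemiquaver = 1; crotchet = 8; crotchet = 8; crotchet = 8.
Sum: 8 + 1 + 8 + 8 + 8 = 33.
33 ÷ 6 = 5.5 beats.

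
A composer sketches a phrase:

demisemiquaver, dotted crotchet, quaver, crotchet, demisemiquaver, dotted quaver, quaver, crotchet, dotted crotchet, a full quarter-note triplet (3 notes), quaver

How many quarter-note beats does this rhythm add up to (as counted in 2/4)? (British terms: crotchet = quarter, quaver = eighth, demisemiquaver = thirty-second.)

One quarter-note beat = 8 thirty-second notes.
In thirty-second notes: demisemiquaver = 1; dotted crotchet = 12; quaver = 4; crotchet = 8; demisemiquaver = 1; dotted quaver = 6; quaver = 4; crotchet = 8; dotted crotchet = 12; a full quarter-note triplet (3 notes) (three triplet quarters span one half) = 16; quaver = 4.
Adding: 1 + 12 + 4 + 8 + 1 + 6 + 4 + 8 + 12 + 16 + 4 = 76.
76 ÷ 8 = 9.5 beats.

9.5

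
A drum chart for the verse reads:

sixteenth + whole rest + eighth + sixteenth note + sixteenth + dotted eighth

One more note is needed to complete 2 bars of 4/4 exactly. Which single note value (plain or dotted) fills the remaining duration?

2 bars of 4/4 = 32 sixteenth notes.
In sixteenth notes: sixteenth = 1; whole rest = 16; eighth = 2; sixteenth note = 1; sixteenth = 1; dotted eighth = 3.
Sum: 1 + 16 + 2 + 1 + 1 + 3 = 24.
Remaining: 32 − 24 = 8 sixteenth notes, which is a half note.

half note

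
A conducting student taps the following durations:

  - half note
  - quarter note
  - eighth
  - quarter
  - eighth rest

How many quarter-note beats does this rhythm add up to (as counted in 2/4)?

5

One quarter-note beat = 2 eighth notes.
Working in eighth notes: half note = 4; quarter note = 2; eighth = 1; quarter = 2; eighth rest = 1.
Adding: 4 + 2 + 1 + 2 + 1 = 10.
10 ÷ 2 = 5 beats.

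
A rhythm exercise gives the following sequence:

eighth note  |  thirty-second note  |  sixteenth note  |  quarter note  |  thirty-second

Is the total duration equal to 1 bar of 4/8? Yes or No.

One bar of 4/8 = 16 thirty-second notes.
In thirty-second notes: eighth note = 4; thirty-second note = 1; sixteenth note = 2; quarter note = 8; thirty-second = 1.
Altogether 4 + 1 + 2 + 8 + 1 = 16.
16 equals 16, so the answer is Yes.

Yes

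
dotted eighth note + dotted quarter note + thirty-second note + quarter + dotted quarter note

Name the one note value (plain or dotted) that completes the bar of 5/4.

thirty-second note

The bar of 5/4 = 40 thirty-second notes.
Convert each value to thirty-second notes: dotted eighth note = 6; dotted quarter note = 12; thirty-second note = 1; quarter = 8; dotted quarter note = 12.
Adding: 6 + 12 + 1 + 8 + 12 = 39.
Remaining: 40 − 39 = 1 thirty-second note, which is a thirty-second note.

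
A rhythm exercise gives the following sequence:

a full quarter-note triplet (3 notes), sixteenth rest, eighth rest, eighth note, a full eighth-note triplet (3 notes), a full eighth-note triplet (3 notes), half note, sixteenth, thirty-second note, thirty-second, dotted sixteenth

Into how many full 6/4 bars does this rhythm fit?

1

One bar of 6/4 = 48 thirty-second notes.
Express everything in thirty-second notes: a full quarter-note triplet (3 notes) (three triplet quarters span one half) = 16; sixteenth rest = 2; eighth rest = 4; eighth note = 4; a full eighth-note triplet (3 notes) (three triplet eighths span one quarter) = 8; a full eighth-note triplet (3 notes) (three triplet eighths span one quarter) = 8; half note = 16; sixteenth = 2; thirty-second note = 1; thirty-second = 1; dotted sixteenth = 3.
Sum: 16 + 2 + 4 + 4 + 8 + 8 + 16 + 2 + 1 + 1 + 3 = 65.
65 ÷ 48 = 1 complete bar with 17 left over.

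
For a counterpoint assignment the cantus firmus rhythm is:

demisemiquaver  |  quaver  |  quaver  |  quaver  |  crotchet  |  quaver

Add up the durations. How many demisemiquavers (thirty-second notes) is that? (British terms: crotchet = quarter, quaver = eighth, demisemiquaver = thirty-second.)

25

Working in thirty-second notes: demisemiquaver = 1; quaver = 4; quaver = 4; quaver = 4; crotchet = 8; quaver = 4.
Total: 1 + 4 + 4 + 4 + 8 + 4 = 25 thirty-second notes.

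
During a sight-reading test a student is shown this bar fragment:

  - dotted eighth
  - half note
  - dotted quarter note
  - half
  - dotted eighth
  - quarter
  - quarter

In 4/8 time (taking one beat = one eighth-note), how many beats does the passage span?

One eighth-note beat = 2 sixteenth notes.
In sixteenth notes: dotted eighth = 3; half note = 8; dotted quarter note = 6; half = 8; dotted eighth = 3; quarter = 4; quarter = 4.
Total: 3 + 8 + 6 + 8 + 3 + 4 + 4 = 36.
36 ÷ 2 = 18 beats.

18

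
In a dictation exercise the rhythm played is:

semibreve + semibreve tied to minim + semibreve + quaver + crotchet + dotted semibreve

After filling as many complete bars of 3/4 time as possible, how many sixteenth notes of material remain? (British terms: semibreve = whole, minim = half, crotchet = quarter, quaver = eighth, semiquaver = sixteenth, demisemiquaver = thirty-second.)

One bar of 3/4 = 6 eighth notes.
Working in eighth notes: semibreve = 8; semibreve tied to minim (semibreve + minim) = 12; semibreve = 8; quaver = 1; crotchet = 2; dotted semibreve = 12.
Total: 8 + 12 + 8 + 1 + 2 + 12 = 43.
43 ÷ 6 = 7 complete bars with 1 eighth note remaining = 2 sixteenth notes.

2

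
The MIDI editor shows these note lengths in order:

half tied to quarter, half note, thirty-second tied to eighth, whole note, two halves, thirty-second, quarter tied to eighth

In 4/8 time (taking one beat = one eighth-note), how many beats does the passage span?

30.5

One eighth-note beat = 4 thirty-second notes.
In thirty-second notes: half tied to quarter (half + quarter) = 24; half note = 16; thirty-second tied to eighth (thirty-second + eighth) = 5; whole note = 32; half = 16; half = 16; thirty-second = 1; quarter tied to eighth (quarter + eighth) = 12.
Total: 24 + 16 + 5 + 32 + 16 + 16 + 1 + 12 = 122.
122 ÷ 4 = 30.5 beats.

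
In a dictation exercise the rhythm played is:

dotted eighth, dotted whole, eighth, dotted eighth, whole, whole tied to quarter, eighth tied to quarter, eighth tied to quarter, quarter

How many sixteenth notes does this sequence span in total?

84

Express everything in sixteenth notes: dotted eighth = 3; dotted whole = 24; eighth = 2; dotted eighth = 3; whole = 16; whole tied to quarter (whole + quarter) = 20; eighth tied to quarter (eighth + quarter) = 6; eighth tied to quarter (eighth + quarter) = 6; quarter = 4.
Adding: 3 + 24 + 2 + 3 + 16 + 20 + 6 + 6 + 4 = 84 sixteenth notes.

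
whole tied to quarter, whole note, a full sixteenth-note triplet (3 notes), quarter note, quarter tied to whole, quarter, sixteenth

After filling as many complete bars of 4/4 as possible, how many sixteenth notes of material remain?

3

One bar of 4/4 = 16 sixteenth notes.
Working in sixteenth notes: whole tied to quarter (whole + quarter) = 20; whole note = 16; a full sixteenth-note triplet (3 notes) (three triplet sixteenths span one eighth) = 2; quarter note = 4; quarter tied to whole (quarter + whole) = 20; quarter = 4; sixteenth = 1.
Adding: 20 + 16 + 2 + 4 + 20 + 4 + 1 = 67.
67 ÷ 16 = 4 complete bars with 3 sixteenth notes remaining.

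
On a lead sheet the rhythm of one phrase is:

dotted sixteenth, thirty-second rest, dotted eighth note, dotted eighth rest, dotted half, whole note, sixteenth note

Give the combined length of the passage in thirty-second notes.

74

Convert each value to thirty-second notes: dotted sixteenth = 3; thirty-second rest = 1; dotted eighth note = 6; dotted eighth rest = 6; dotted half = 24; whole note = 32; sixteenth note = 2.
Total: 3 + 1 + 6 + 6 + 24 + 32 + 2 = 74 thirty-second notes.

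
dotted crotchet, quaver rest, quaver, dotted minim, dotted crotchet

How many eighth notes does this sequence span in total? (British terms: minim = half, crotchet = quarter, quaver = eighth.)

14

In eighth notes: dotted crotchet = 3; quaver rest = 1; quaver = 1; dotted minim = 6; dotted crotchet = 3.
Sum: 3 + 1 + 1 + 6 + 3 = 14 eighth notes.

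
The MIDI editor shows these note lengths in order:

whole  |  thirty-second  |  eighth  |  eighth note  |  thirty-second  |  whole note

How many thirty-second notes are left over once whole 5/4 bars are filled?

34

One bar of 5/4 = 40 thirty-second notes.
Express everything in thirty-second notes: whole = 32; thirty-second = 1; eighth = 4; eighth note = 4; thirty-second = 1; whole note = 32.
Total: 32 + 1 + 4 + 4 + 1 + 32 = 74.
74 ÷ 40 = 1 complete bar with 34 thirty-second notes remaining.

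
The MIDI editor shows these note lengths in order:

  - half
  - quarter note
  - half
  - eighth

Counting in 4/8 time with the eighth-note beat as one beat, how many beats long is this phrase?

11

One eighth-note beat = 2 sixteenth notes.
Each duration in sixteenth notes: half = 8; quarter note = 4; half = 8; eighth = 2.
Sum: 8 + 4 + 8 + 2 = 22.
22 ÷ 2 = 11 beats.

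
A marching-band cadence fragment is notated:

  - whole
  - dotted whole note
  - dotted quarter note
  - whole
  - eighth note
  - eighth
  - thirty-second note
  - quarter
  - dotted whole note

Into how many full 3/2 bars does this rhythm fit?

One bar of 3/2 = 48 thirty-second notes.
Working in thirty-second notes: whole = 32; dotted whole note = 48; dotted quarter note = 12; whole = 32; eighth note = 4; eighth = 4; thirty-second note = 1; quarter = 8; dotted whole note = 48.
Sum: 32 + 48 + 12 + 32 + 4 + 4 + 1 + 8 + 48 = 189.
189 ÷ 48 = 3 complete bars with 45 left over.

3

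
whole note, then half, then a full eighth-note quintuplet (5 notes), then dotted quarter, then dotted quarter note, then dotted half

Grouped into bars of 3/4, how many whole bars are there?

One bar of 3/4 = 6 eighth notes.
Convert each value to eighth notes: whole note = 8; half = 4; a full eighth-note quintuplet (5 notes) (five quintuplet eighths span one half) = 4; dotted quarter = 3; dotted quarter note = 3; dotted half = 6.
Sum: 8 + 4 + 4 + 3 + 3 + 6 = 28.
28 ÷ 6 = 4 complete bars with 4 left over.

4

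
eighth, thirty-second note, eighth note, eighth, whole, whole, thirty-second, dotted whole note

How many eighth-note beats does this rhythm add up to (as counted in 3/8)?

One eighth-note beat = 4 thirty-second notes.
Working in thirty-second notes: eighth = 4; thirty-second note = 1; eighth note = 4; eighth = 4; whole = 32; whole = 32; thirty-second = 1; dotted whole note = 48.
Sum: 4 + 1 + 4 + 4 + 32 + 32 + 1 + 48 = 126.
126 ÷ 4 = 31.5 beats.

31.5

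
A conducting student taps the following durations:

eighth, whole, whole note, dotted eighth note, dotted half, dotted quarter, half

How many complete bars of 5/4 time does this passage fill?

3

One bar of 5/4 = 20 sixteenth notes.
Convert each value to sixteenth notes: eighth = 2; whole = 16; whole note = 16; dotted eighth note = 3; dotted half = 12; dotted quarter = 6; half = 8.
Altogether 2 + 16 + 16 + 3 + 12 + 6 + 8 = 63.
63 ÷ 20 = 3 complete bars with 3 left over.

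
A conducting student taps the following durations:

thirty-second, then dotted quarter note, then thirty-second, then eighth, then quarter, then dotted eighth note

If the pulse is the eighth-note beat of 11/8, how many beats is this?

8

One eighth-note beat = 4 thirty-second notes.
In thirty-second notes: thirty-second = 1; dotted quarter note = 12; thirty-second = 1; eighth = 4; quarter = 8; dotted eighth note = 6.
Adding: 1 + 12 + 1 + 4 + 8 + 6 = 32.
32 ÷ 4 = 8 beats.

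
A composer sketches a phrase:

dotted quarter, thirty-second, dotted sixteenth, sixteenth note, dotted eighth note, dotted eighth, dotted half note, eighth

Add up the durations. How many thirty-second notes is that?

58

Express everything in thirty-second notes: dotted quarter = 12; thirty-second = 1; dotted sixteenth = 3; sixteenth note = 2; dotted eighth note = 6; dotted eighth = 6; dotted half note = 24; eighth = 4.
Total: 12 + 1 + 3 + 2 + 6 + 6 + 24 + 4 = 58 thirty-second notes.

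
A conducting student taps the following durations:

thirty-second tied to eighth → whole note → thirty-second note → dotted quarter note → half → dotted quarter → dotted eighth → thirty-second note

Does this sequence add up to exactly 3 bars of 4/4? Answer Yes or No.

No

One bar of 4/4 = 32 thirty-second notes, so 3 bars = 96.
Convert each value to thirty-second notes: thirty-second tied to eighth (thirty-second + eighth) = 5; whole note = 32; thirty-second note = 1; dotted quarter note = 12; half = 16; dotted quarter = 12; dotted eighth = 6; thirty-second note = 1.
Sum: 5 + 32 + 1 + 12 + 16 + 12 + 6 + 1 = 85.
85 falls short of 96, so the answer is No.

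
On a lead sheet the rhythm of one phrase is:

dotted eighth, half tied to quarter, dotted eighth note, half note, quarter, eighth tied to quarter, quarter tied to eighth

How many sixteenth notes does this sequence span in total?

Express everything in sixteenth notes: dotted eighth = 3; half tied to quarter (half + quarter) = 12; dotted eighth note = 3; half note = 8; quarter = 4; eighth tied to quarter (eighth + quarter) = 6; quarter tied to eighth (quarter + eighth) = 6.
Total: 3 + 12 + 3 + 8 + 4 + 6 + 6 = 42 sixteenth notes.

42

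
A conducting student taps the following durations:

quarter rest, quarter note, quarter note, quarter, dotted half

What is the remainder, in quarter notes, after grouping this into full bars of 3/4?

One bar of 3/4 = 3 quarter notes.
Each duration in quarter notes: quarter rest = 1; quarter note = 1; quarter note = 1; quarter = 1; dotted half = 3.
Adding: 1 + 1 + 1 + 1 + 3 = 7.
7 ÷ 3 = 2 complete bars with 1 quarter note remaining.

1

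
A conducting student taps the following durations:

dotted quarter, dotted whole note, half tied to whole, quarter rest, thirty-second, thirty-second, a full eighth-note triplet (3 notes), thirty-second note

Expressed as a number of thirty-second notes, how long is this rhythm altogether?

Express everything in thirty-second notes: dotted quarter = 12; dotted whole note = 48; half tied to whole (half + whole) = 48; quarter rest = 8; thirty-second = 1; thirty-second = 1; a full eighth-note triplet (3 notes) (three triplet eighths span one quarter) = 8; thirty-second note = 1.
Altogether 12 + 48 + 48 + 8 + 1 + 1 + 8 + 1 = 127 thirty-second notes.

127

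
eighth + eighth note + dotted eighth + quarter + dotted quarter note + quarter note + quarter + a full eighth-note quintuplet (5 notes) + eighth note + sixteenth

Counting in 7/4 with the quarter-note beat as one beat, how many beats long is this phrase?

9

One quarter-note beat = 4 sixteenth notes.
Each duration in sixteenth notes: eighth = 2; eighth note = 2; dotted eighth = 3; quarter = 4; dotted quarter note = 6; quarter note = 4; quarter = 4; a full eighth-note quintuplet (5 notes) (five quintuplet eighths span one half) = 8; eighth note = 2; sixteenth = 1.
Total: 2 + 2 + 3 + 4 + 6 + 4 + 4 + 8 + 2 + 1 = 36.
36 ÷ 4 = 9 beats.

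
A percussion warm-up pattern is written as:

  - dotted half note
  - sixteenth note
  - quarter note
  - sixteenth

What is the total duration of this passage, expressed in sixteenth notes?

Convert each value to sixteenth notes: dotted half note = 12; sixteenth note = 1; quarter note = 4; sixteenth = 1.
Total: 12 + 1 + 4 + 1 = 18 sixteenth notes.

18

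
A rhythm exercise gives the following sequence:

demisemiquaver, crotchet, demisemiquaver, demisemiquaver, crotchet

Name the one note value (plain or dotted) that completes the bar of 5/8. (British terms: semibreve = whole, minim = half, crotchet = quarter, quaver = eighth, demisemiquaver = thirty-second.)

thirty-second note

The bar of 5/8 = 20 thirty-second notes.
Each duration in thirty-second notes: demisemiquaver = 1; crotchet = 8; demisemiquaver = 1; demisemiquaver = 1; crotchet = 8.
Altogether 1 + 8 + 1 + 1 + 8 = 19.
Remaining: 20 − 19 = 1 thirty-second note, which is a thirty-second note.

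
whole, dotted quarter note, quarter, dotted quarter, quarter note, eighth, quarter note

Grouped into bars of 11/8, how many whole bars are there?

1

One bar of 11/8 = 11 eighth notes.
In eighth notes: whole = 8; dotted quarter note = 3; quarter = 2; dotted quarter = 3; quarter note = 2; eighth = 1; quarter note = 2.
Altogether 8 + 3 + 2 + 3 + 2 + 1 + 2 = 21.
21 ÷ 11 = 1 complete bar with 10 left over.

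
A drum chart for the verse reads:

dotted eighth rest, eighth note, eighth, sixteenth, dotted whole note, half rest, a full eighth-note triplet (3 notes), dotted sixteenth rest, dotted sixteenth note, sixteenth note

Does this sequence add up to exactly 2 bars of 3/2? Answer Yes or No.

Yes

One bar of 3/2 = 48 thirty-second notes, so 2 bars = 96.
In thirty-second notes: dotted eighth rest = 6; eighth note = 4; eighth = 4; sixteenth = 2; dotted whole note = 48; half rest = 16; a full eighth-note triplet (3 notes) (three triplet eighths span one quarter) = 8; dotted sixteenth rest = 3; dotted sixteenth note = 3; sixteenth note = 2.
Altogether 6 + 4 + 4 + 2 + 48 + 16 + 8 + 3 + 3 + 2 = 96.
96 equals 96, so the answer is Yes.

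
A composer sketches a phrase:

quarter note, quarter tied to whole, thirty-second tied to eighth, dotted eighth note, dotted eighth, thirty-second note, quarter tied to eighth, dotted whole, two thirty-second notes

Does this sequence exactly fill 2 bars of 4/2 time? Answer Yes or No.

One bar of 4/2 = 64 thirty-second notes, so 2 bars = 128.
Express everything in thirty-second notes: quarter note = 8; quarter tied to whole (quarter + whole) = 40; thirty-second tied to eighth (thirty-second + eighth) = 5; dotted eighth note = 6; dotted eighth = 6; thirty-second note = 1; quarter tied to eighth (quarter + eighth) = 12; dotted whole = 48; thirty-second note = 1; thirty-second note = 1.
Sum: 8 + 40 + 5 + 6 + 6 + 1 + 12 + 48 + 1 + 1 = 128.
128 equals 128, so the answer is Yes.

Yes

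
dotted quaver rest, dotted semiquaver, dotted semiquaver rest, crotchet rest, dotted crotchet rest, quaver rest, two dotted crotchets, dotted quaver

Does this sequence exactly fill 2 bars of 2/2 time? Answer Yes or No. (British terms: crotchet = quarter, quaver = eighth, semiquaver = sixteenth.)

One bar of 2/2 = 32 thirty-second notes, so 2 bars = 64.
Working in thirty-second notes: dotted quaver rest = 6; dotted semiquaver = 3; dotted semiquaver rest = 3; crotchet rest = 8; dotted crotchet rest = 12; quaver rest = 4; dotted crotchet = 12; dotted crotchet = 12; dotted quaver = 6.
Adding: 6 + 3 + 3 + 8 + 12 + 4 + 12 + 12 + 6 = 66.
66 exceeds 64, so the answer is No.

No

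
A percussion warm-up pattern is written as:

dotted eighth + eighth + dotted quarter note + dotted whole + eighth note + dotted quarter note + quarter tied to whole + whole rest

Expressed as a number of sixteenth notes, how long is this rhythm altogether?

Express everything in sixteenth notes: dotted eighth = 3; eighth = 2; dotted quarter note = 6; dotted whole = 24; eighth note = 2; dotted quarter note = 6; quarter tied to whole (quarter + whole) = 20; whole rest = 16.
Sum: 3 + 2 + 6 + 24 + 2 + 6 + 20 + 16 = 79 sixteenth notes.

79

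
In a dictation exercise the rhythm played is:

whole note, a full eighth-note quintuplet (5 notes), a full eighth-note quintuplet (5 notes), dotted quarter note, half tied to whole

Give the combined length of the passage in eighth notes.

In eighth notes: whole note = 8; a full eighth-note quintuplet (5 notes) (five quintuplet eighths span one half) = 4; a full eighth-note quintuplet (5 notes) (five quintuplet eighths span one half) = 4; dotted quarter note = 3; half tied to whole (half + whole) = 12.
Total: 8 + 4 + 4 + 3 + 12 = 31 eighth notes.

31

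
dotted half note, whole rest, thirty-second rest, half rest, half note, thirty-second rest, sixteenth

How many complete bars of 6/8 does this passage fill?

One bar of 6/8 = 24 thirty-second notes.
Each duration in thirty-second notes: dotted half note = 24; whole rest = 32; thirty-second rest = 1; half rest = 16; half note = 16; thirty-second rest = 1; sixteenth = 2.
Altogether 24 + 32 + 1 + 16 + 16 + 1 + 2 = 92.
92 ÷ 24 = 3 complete bars with 20 left over.

3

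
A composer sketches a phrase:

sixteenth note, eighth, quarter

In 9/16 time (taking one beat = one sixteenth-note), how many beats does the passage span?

One sixteenth-note beat = 2 thirty-second notes.
Express everything in thirty-second notes: sixteenth note = 2; eighth = 4; quarter = 8.
Sum: 2 + 4 + 8 = 14.
14 ÷ 2 = 7 beats.

7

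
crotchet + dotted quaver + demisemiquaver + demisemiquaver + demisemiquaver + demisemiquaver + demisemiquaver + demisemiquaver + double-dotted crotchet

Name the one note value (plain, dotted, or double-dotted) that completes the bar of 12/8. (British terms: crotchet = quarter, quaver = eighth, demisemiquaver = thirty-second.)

double-dotted quarter note

The bar of 12/8 = 48 thirty-second notes.
In thirty-second notes: crotchet = 8; dotted quaver = 6; demisemiquaver = 1; demisemiquaver = 1; demisemiquaver = 1; demisemiquaver = 1; demisemiquaver = 1; demisemiquaver = 1; double-dotted crotchet = 14.
Altogether 8 + 6 + 1 + 1 + 1 + 1 + 1 + 1 + 14 = 34.
Remaining: 48 − 34 = 14 thirty-second notes, which is a double-dotted quarter note.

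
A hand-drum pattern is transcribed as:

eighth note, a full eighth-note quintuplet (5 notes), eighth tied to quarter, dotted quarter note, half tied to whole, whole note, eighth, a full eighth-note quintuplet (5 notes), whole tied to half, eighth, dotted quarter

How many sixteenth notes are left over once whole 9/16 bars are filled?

One bar of 9/16 = 9 sixteenth notes.
Each duration in sixteenth notes: eighth note = 2; a full eighth-note quintuplet (5 notes) (five quintuplet eighths span one half) = 8; eighth tied to quarter (eighth + quarter) = 6; dotted quarter note = 6; half tied to whole (half + whole) = 24; whole note = 16; eighth = 2; a full eighth-note quintuplet (5 notes) (five quintuplet eighths span one half) = 8; whole tied to half (whole + half) = 24; eighth = 2; dotted quarter = 6.
Sum: 2 + 8 + 6 + 6 + 24 + 16 + 2 + 8 + 24 + 2 + 6 = 104.
104 ÷ 9 = 11 complete bars with 5 sixteenth notes remaining.

5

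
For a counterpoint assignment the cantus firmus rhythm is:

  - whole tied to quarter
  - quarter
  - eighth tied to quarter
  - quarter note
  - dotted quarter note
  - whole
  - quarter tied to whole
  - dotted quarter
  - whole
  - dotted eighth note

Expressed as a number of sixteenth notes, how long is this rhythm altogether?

101

In sixteenth notes: whole tied to quarter (whole + quarter) = 20; quarter = 4; eighth tied to quarter (eighth + quarter) = 6; quarter note = 4; dotted quarter note = 6; whole = 16; quarter tied to whole (quarter + whole) = 20; dotted quarter = 6; whole = 16; dotted eighth note = 3.
Sum: 20 + 4 + 6 + 4 + 6 + 16 + 20 + 6 + 16 + 3 = 101 sixteenth notes.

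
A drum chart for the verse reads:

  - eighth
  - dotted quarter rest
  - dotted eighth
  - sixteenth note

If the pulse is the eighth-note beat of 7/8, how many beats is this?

One eighth-note beat = 2 sixteenth notes.
Each duration in sixteenth notes: eighth = 2; dotted quarter rest = 6; dotted eighth = 3; sixteenth note = 1.
Adding: 2 + 6 + 3 + 1 = 12.
12 ÷ 2 = 6 beats.

6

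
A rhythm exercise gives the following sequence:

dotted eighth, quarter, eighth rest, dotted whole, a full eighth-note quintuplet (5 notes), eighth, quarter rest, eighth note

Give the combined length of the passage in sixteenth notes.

Each duration in sixteenth notes: dotted eighth = 3; quarter = 4; eighth rest = 2; dotted whole = 24; a full eighth-note quintuplet (5 notes) (five quintuplet eighths span one half) = 8; eighth = 2; quarter rest = 4; eighth note = 2.
Total: 3 + 4 + 2 + 24 + 8 + 2 + 4 + 2 = 49 sixteenth notes.

49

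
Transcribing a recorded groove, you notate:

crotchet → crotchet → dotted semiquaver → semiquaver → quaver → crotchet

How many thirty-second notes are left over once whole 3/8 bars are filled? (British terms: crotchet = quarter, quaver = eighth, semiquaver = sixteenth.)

9

One bar of 3/8 = 12 thirty-second notes.
Each duration in thirty-second notes: crotchet = 8; crotchet = 8; dotted semiquaver = 3; semiquaver = 2; quaver = 4; crotchet = 8.
Adding: 8 + 8 + 3 + 2 + 4 + 8 = 33.
33 ÷ 12 = 2 complete bars with 9 thirty-second notes remaining.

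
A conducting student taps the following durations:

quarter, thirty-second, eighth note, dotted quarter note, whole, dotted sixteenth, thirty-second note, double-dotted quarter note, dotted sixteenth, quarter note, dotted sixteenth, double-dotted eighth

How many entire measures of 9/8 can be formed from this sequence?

2

One bar of 9/8 = 36 thirty-second notes.
Working in thirty-second notes: quarter = 8; thirty-second = 1; eighth note = 4; dotted quarter note = 12; whole = 32; dotted sixteenth = 3; thirty-second note = 1; double-dotted quarter note = 14; dotted sixteenth = 3; quarter note = 8; dotted sixteenth = 3; double-dotted eighth = 7.
Altogether 8 + 1 + 4 + 12 + 32 + 3 + 1 + 14 + 3 + 8 + 3 + 7 = 96.
96 ÷ 36 = 2 complete bars with 24 left over.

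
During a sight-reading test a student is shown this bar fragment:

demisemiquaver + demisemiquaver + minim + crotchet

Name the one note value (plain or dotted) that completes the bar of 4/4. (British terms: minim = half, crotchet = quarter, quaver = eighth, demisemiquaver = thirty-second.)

dotted eighth note

The bar of 4/4 = 32 thirty-second notes.
Each duration in thirty-second notes: demisemiquaver = 1; demisemiquaver = 1; minim = 16; crotchet = 8.
Altogether 1 + 1 + 16 + 8 = 26.
Remaining: 32 − 26 = 6 thirty-second notes, which is a dotted eighth note.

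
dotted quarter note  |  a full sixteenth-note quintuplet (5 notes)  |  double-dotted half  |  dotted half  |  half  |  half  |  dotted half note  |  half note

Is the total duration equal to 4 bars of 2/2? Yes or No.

One bar of 2/2 = 8 eighth notes, so 4 bars = 32.
Express everything in eighth notes: dotted quarter note = 3; a full sixteenth-note quintuplet (5 notes) (five quintuplet sixteenths span one quarter) = 2; double-dotted half = 7; dotted half = 6; half = 4; half = 4; dotted half note = 6; half note = 4.
Total: 3 + 2 + 7 + 6 + 4 + 4 + 6 + 4 = 36.
36 exceeds 32, so the answer is No.

No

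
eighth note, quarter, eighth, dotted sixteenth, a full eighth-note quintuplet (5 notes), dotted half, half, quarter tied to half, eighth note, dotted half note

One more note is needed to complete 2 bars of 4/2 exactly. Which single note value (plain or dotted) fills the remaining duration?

thirty-second note

2 bars of 4/2 = 128 thirty-second notes.
Convert each value to thirty-second notes: eighth note = 4; quarter = 8; eighth = 4; dotted sixteenth = 3; a full eighth-note quintuplet (5 notes) (five quintuplet eighths span one half) = 16; dotted half = 24; half = 16; quarter tied to half (quarter + half) = 24; eighth note = 4; dotted half note = 24.
Sum: 4 + 8 + 4 + 3 + 16 + 24 + 16 + 24 + 4 + 24 = 127.
Remaining: 128 − 127 = 1 thirty-second note, which is a thirty-second note.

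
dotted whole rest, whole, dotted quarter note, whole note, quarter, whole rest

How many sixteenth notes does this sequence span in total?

82

In sixteenth notes: dotted whole rest = 24; whole = 16; dotted quarter note = 6; whole note = 16; quarter = 4; whole rest = 16.
Adding: 24 + 16 + 6 + 16 + 4 + 16 = 82 sixteenth notes.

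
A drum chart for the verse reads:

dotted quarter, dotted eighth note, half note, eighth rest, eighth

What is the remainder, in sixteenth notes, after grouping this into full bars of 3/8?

One bar of 3/8 = 6 sixteenth notes.
Each duration in sixteenth notes: dotted quarter = 6; dotted eighth note = 3; half note = 8; eighth rest = 2; eighth = 2.
Total: 6 + 3 + 8 + 2 + 2 = 21.
21 ÷ 6 = 3 complete bars with 3 sixteenth notes remaining.

3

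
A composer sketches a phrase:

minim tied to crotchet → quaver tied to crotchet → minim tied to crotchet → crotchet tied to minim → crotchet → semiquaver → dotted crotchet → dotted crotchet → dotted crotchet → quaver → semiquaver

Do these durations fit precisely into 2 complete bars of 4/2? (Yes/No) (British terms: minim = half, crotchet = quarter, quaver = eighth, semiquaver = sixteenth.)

No

One bar of 4/2 = 32 sixteenth notes, so 2 bars = 64.
Convert each value to sixteenth notes: minim tied to crotchet (minim + crotchet) = 12; quaver tied to crotchet (quaver + crotchet) = 6; minim tied to crotchet (minim + crotchet) = 12; crotchet tied to minim (crotchet + minim) = 12; crotchet = 4; semiquaver = 1; dotted crotchet = 6; dotted crotchet = 6; dotted crotchet = 6; quaver = 2; semiquaver = 1.
Total: 12 + 6 + 12 + 12 + 4 + 1 + 6 + 6 + 6 + 2 + 1 = 68.
68 exceeds 64, so the answer is No.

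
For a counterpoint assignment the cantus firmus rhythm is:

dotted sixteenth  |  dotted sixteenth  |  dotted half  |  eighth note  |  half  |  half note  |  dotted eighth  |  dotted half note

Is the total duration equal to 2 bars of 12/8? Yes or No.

One bar of 12/8 = 48 thirty-second notes, so 2 bars = 96.
Convert each value to thirty-second notes: dotted sixteenth = 3; dotted sixteenth = 3; dotted half = 24; eighth note = 4; half = 16; half note = 16; dotted eighth = 6; dotted half note = 24.
Altogether 3 + 3 + 24 + 4 + 16 + 16 + 6 + 24 = 96.
96 equals 96, so the answer is Yes.

Yes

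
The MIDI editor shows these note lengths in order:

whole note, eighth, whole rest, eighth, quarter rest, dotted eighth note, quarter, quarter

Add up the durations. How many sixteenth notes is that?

51

Each duration in sixteenth notes: whole note = 16; eighth = 2; whole rest = 16; eighth = 2; quarter rest = 4; dotted eighth note = 3; quarter = 4; quarter = 4.
Altogether 16 + 2 + 16 + 2 + 4 + 3 + 4 + 4 = 51 sixteenth notes.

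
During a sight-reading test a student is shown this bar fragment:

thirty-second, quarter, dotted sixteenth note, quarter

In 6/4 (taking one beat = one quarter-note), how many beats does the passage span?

One quarter-note beat = 8 thirty-second notes.
Working in thirty-second notes: thirty-second = 1; quarter = 8; dotted sixteenth note = 3; quarter = 8.
Sum: 1 + 8 + 3 + 8 = 20.
20 ÷ 8 = 2.5 beats.

2.5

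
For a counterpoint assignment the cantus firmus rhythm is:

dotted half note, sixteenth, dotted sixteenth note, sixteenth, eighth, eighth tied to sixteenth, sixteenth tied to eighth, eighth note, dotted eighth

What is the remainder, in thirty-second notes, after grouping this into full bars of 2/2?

25

One bar of 2/2 = 32 thirty-second notes.
In thirty-second notes: dotted half note = 24; sixteenth = 2; dotted sixteenth note = 3; sixteenth = 2; eighth = 4; eighth tied to sixteenth (eighth + sixteenth) = 6; sixteenth tied to eighth (sixteenth + eighth) = 6; eighth note = 4; dotted eighth = 6.
Sum: 24 + 2 + 3 + 2 + 4 + 6 + 6 + 4 + 6 = 57.
57 ÷ 32 = 1 complete bar with 25 thirty-second notes remaining.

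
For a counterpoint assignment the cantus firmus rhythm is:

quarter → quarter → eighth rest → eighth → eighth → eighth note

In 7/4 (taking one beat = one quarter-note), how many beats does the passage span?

4

One quarter-note beat = 2 eighth notes.
Express everything in eighth notes: quarter = 2; quarter = 2; eighth rest = 1; eighth = 1; eighth = 1; eighth note = 1.
Adding: 2 + 2 + 1 + 1 + 1 + 1 = 8.
8 ÷ 2 = 4 beats.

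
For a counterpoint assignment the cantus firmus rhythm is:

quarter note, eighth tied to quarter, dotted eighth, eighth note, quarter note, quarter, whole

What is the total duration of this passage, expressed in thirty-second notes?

Convert each value to thirty-second notes: quarter note = 8; eighth tied to quarter (eighth + quarter) = 12; dotted eighth = 6; eighth note = 4; quarter note = 8; quarter = 8; whole = 32.
Adding: 8 + 12 + 6 + 4 + 8 + 8 + 32 = 78 thirty-second notes.

78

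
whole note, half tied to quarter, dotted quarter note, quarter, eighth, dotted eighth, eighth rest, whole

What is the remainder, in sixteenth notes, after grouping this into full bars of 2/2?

13

One bar of 2/2 = 16 sixteenth notes.
Working in sixteenth notes: whole note = 16; half tied to quarter (half + quarter) = 12; dotted quarter note = 6; quarter = 4; eighth = 2; dotted eighth = 3; eighth rest = 2; whole = 16.
Sum: 16 + 12 + 6 + 4 + 2 + 3 + 2 + 16 = 61.
61 ÷ 16 = 3 complete bars with 13 sixteenth notes remaining.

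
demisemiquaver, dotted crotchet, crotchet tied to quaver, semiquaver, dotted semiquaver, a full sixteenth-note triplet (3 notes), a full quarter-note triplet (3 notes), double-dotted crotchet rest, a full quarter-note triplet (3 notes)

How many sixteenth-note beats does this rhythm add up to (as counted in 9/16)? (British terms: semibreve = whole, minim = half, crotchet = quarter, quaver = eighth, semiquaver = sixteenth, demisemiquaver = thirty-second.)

40

One sixteenth-note beat = 2 thirty-second notes.
Each duration in thirty-second notes: demisemiquaver = 1; dotted crotchet = 12; crotchet tied to quaver (crotchet + quaver) = 12; semiquaver = 2; dotted semiquaver = 3; a full sixteenth-note triplet (3 notes) (three triplet sixteenths span one eighth) = 4; a full quarter-note triplet (3 notes) (three triplet quarters span one half) = 16; double-dotted crotchet rest = 14; a full quarter-note triplet (3 notes) (three triplet quarters span one half) = 16.
Total: 1 + 12 + 12 + 2 + 3 + 4 + 16 + 14 + 16 = 80.
80 ÷ 2 = 40 beats.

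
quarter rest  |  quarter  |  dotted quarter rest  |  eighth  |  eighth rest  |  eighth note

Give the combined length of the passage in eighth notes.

Convert each value to eighth notes: quarter rest = 2; quarter = 2; dotted quarter rest = 3; eighth = 1; eighth rest = 1; eighth note = 1.
Sum: 2 + 2 + 3 + 1 + 1 + 1 = 10 eighth notes.

10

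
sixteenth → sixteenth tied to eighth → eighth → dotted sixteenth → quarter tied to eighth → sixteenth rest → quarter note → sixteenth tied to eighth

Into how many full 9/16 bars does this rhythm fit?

One bar of 9/16 = 18 thirty-second notes.
In thirty-second notes: sixteenth = 2; sixteenth tied to eighth (sixteenth + eighth) = 6; eighth = 4; dotted sixteenth = 3; quarter tied to eighth (quarter + eighth) = 12; sixteenth rest = 2; quarter note = 8; sixteenth tied to eighth (sixteenth + eighth) = 6.
Altogether 2 + 6 + 4 + 3 + 12 + 2 + 8 + 6 = 43.
43 ÷ 18 = 2 complete bars with 7 left over.

2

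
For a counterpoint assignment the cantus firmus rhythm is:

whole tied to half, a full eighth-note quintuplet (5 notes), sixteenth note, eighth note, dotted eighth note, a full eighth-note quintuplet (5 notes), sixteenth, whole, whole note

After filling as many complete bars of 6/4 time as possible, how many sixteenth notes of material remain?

7

One bar of 6/4 = 24 sixteenth notes.
Each duration in sixteenth notes: whole tied to half (whole + half) = 24; a full eighth-note quintuplet (5 notes) (five quintuplet eighths span one half) = 8; sixteenth note = 1; eighth note = 2; dotted eighth note = 3; a full eighth-note quintuplet (5 notes) (five quintuplet eighths span one half) = 8; sixteenth = 1; whole = 16; whole note = 16.
Adding: 24 + 8 + 1 + 2 + 3 + 8 + 1 + 16 + 16 = 79.
79 ÷ 24 = 3 complete bars with 7 sixteenth notes remaining.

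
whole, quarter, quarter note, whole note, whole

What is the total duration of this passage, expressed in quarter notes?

14

Working in quarter notes: whole = 4; quarter = 1; quarter note = 1; whole note = 4; whole = 4.
Adding: 4 + 1 + 1 + 4 + 4 = 14 quarter notes.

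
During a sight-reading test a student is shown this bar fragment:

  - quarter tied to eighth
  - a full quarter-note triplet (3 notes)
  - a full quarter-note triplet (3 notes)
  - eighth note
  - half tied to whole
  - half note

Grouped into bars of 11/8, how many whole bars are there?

One bar of 11/8 = 11 eighth notes.
Each duration in eighth notes: quarter tied to eighth (quarter + eighth) = 3; a full quarter-note triplet (3 notes) (three triplet quarters span one half) = 4; a full quarter-note triplet (3 notes) (three triplet quarters span one half) = 4; eighth note = 1; half tied to whole (half + whole) = 12; half note = 4.
Altogether 3 + 4 + 4 + 1 + 12 + 4 = 28.
28 ÷ 11 = 2 complete bars with 6 left over.

2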